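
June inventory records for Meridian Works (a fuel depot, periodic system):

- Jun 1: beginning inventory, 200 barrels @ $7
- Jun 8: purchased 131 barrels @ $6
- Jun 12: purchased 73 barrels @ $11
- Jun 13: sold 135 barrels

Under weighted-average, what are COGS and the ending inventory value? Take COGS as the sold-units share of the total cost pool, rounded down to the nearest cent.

Jun 13, sell 135: 135/404 × $2,989.00 → $998.79
Ending inventory (cost pool remaining) = $1,990.21

COGS = $998.79; ending inventory = $1,990.21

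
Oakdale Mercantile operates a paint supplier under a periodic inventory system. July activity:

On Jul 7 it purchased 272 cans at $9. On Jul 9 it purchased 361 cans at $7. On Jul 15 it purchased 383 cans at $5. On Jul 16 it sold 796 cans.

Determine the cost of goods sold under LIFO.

Jul 16, 796 sold [LIFO — newest first]: 383 @ $5 + 361 @ $7 + 52 @ $9 = $4,910
Ending inventory: 220 @ $9 = $1,980

COGS = $4,910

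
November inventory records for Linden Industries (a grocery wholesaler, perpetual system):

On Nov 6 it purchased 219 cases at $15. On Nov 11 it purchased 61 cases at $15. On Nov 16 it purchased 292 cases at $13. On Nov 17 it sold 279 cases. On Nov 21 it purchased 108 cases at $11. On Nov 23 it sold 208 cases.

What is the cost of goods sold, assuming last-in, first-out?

COGS = $6,289

Nov 17, 279 sold [LIFO — newest first]: 279 @ $13 = $3,627
Nov 23, 208 sold [LIFO — newest first]: 108 @ $11 + 13 @ $13 + 61 @ $15 + 26 @ $15 = $2,662
Total COGS = $3,627 + $2,662 = $6,289
Ending inventory: 193 @ $15 = $2,895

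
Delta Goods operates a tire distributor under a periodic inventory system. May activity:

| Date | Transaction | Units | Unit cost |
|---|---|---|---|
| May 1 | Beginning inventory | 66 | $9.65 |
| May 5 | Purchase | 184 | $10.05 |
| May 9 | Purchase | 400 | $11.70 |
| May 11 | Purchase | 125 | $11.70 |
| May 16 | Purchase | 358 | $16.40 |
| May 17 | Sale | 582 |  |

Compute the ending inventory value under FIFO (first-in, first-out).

May 17, 582 sold [FIFO — oldest first]: 66 @ $9.65 + 184 @ $10.05 + 332 @ $11.70 = $6,370.50
Ending inventory: 68 @ $11.70 + 125 @ $11.70 + 358 @ $16.40 = $8,129.30
Check: goods available $14,499.80 = COGS $6,370.50 + ending $8,129.30

Ending inventory = $8,129.30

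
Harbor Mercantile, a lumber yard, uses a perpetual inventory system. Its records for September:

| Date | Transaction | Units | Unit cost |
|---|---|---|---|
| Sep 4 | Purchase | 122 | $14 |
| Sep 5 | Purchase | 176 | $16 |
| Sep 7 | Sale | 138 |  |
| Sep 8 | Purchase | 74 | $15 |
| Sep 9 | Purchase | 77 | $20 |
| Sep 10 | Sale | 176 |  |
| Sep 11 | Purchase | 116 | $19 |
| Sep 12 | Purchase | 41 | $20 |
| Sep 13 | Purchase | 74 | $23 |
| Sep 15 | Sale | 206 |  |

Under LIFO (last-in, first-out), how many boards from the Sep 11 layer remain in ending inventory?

25

Sep 7, 138 sold [LIFO — newest first]: 138 @ $16 = $2,208
Sep 10, 176 sold [LIFO — newest first]: 77 @ $20 + 74 @ $15 + 25 @ $16 = $3,050
Sep 15, 206 sold [LIFO — newest first]: 74 @ $23 + 41 @ $20 + 91 @ $19 = $4,251
Total COGS = $2,208 + $3,050 + $4,251 = $9,509
Ending inventory: 122 @ $14 + 13 @ $16 + 25 @ $19 = $2,391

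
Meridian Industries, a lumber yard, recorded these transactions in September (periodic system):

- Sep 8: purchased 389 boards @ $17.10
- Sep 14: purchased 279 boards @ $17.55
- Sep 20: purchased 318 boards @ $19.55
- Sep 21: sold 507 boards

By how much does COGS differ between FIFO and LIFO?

$811.05

FIFO COGS: 389 @ $17.10 + 118 @ $17.55 = $8,722.80
LIFO COGS: 318 @ $19.55 + 189 @ $17.55 = $9,533.85
Difference = |$8,722.80 − $9,533.85| = $811.05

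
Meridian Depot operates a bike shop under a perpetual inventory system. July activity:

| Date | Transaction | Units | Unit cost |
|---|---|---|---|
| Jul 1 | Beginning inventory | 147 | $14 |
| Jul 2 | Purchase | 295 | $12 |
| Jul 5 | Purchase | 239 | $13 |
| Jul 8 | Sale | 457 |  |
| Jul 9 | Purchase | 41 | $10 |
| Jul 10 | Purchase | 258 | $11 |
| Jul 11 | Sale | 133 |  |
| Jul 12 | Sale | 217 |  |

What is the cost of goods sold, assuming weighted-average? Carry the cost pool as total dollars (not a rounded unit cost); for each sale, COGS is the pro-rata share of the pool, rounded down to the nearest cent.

COGS = $9,931.47

After Jul 1: 147 on hand, pool $2,058.00 (≈ $14.0000 each)
After Jul 2: 442 on hand, pool $5,598.00 (≈ $12.6652 each)
After Jul 5: 681 on hand, pool $8,705.00 (≈ $12.7827 each)
Jul 8, sell 457: 457/681 × $8,705.00 → $5,841.68
After Jul 9: 265 on hand, pool $3,273.32 (≈ $12.3522 each)
After Jul 10: 523 on hand, pool $6,111.32 (≈ $11.6851 each)
Jul 11, sell 133: 133/523 × $6,111.32 → $1,554.12
Jul 12, sell 217: 217/390 × $4,557.20 → $2,535.67
Total COGS = $5,841.68 + $1,554.12 + $2,535.67 = $9,931.47
Ending inventory (cost pool remaining) = $2,021.53
Check: goods available $11,953.00 = COGS $9,931.47 + ending $2,021.53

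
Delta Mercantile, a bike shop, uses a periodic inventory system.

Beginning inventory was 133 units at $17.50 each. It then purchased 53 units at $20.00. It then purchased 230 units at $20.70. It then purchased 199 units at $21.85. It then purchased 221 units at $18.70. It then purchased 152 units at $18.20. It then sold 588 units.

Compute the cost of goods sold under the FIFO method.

COGS = $11,906.70

Sale 1 (588) [FIFO — oldest first]: 133 @ $17.50 + 53 @ $20.00 + 230 @ $20.70 + 172 @ $21.85 = $11,906.70
Ending inventory: 27 @ $21.85 + 221 @ $18.70 + 152 @ $18.20 = $7,489.05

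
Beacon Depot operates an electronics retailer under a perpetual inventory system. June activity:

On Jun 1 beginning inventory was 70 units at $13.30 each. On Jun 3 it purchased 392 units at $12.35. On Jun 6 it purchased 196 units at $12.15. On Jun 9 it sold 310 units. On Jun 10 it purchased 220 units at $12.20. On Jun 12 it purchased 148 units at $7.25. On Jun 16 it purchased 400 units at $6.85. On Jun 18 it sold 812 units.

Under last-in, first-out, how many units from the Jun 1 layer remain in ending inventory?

70

Jun 9, 310 sold [LIFO — newest first]: 196 @ $12.15 + 114 @ $12.35 = $3,789.30
Jun 18, 812 sold [LIFO — newest first]: 400 @ $6.85 + 148 @ $7.25 + 220 @ $12.20 + 44 @ $12.35 = $7,040.40
Total COGS = $3,789.30 + $7,040.40 = $10,829.70
Ending inventory: 70 @ $13.30 + 234 @ $12.35 = $3,820.90
Check: goods available $14,650.60 = COGS $10,829.70 + ending $3,820.90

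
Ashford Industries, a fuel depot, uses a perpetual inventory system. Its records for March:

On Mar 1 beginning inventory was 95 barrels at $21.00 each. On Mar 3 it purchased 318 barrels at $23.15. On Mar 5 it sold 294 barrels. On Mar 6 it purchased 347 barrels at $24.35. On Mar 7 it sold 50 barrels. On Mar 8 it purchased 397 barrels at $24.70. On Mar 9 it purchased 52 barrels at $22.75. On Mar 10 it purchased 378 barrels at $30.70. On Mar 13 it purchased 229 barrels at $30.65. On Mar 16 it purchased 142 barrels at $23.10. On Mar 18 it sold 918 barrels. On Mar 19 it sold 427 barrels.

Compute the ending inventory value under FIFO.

Ending inventory = $7,172.75

Mar 5, 294 sold [FIFO — oldest first]: 95 @ $21.00 + 199 @ $23.15 = $6,601.85
Mar 7, 50 sold [FIFO — oldest first]: 50 @ $23.15 = $1,157.50
Mar 18, 918 sold [FIFO — oldest first]: 69 @ $23.15 + 347 @ $24.35 + 397 @ $24.70 + 52 @ $22.75 + 53 @ $30.70 = $22,662.80
Mar 19, 427 sold [FIFO — oldest first]: 325 @ $30.70 + 102 @ $30.65 = $13,103.80
Total COGS = $6,601.85 + $1,157.50 + $22,662.80 + $13,103.80 = $43,525.95
Ending inventory: 127 @ $30.65 + 142 @ $23.10 = $7,172.75
Check: goods available $50,698.70 = COGS $43,525.95 + ending $7,172.75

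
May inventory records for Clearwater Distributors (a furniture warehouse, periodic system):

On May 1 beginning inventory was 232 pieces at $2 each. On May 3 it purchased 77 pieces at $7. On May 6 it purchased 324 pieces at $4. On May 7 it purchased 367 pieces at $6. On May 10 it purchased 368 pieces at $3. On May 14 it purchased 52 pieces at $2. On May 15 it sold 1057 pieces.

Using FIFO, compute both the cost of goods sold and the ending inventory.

May 15, 1057 sold [FIFO — oldest first]: 232 @ $2 + 77 @ $7 + 324 @ $4 + 367 @ $6 + 57 @ $3 = $4,672
Ending inventory: 311 @ $3 + 52 @ $2 = $1,037
Check: goods available $5,709 = COGS $4,672 + ending $1,037

COGS = $4,672; ending inventory = $1,037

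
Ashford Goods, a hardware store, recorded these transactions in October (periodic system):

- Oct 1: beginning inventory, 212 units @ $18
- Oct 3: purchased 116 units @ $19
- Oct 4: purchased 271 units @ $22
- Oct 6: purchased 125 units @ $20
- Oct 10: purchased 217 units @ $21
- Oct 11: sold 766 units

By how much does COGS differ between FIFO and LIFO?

$525

FIFO COGS: 212 @ $18 + 116 @ $19 + 271 @ $22 + 125 @ $20 + 42 @ $21 = $15,364
LIFO COGS: 217 @ $21 + 125 @ $20 + 271 @ $22 + 116 @ $19 + 37 @ $18 = $15,889
Difference = |$15,364 − $15,889| = $525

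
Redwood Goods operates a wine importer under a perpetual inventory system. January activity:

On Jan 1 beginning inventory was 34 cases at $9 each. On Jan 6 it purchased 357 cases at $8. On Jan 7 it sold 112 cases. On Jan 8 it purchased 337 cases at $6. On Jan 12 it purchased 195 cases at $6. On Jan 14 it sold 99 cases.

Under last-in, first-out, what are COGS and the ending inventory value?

COGS = $1,490; ending inventory = $4,864

Jan 7, 112 sold [LIFO — newest first]: 112 @ $8 = $896
Jan 14, 99 sold [LIFO — newest first]: 99 @ $6 = $594
Total COGS = $896 + $594 = $1,490
Ending inventory: 34 @ $9 + 245 @ $8 + 337 @ $6 + 96 @ $6 = $4,864
Check: goods available $6,354 = COGS $1,490 + ending $4,864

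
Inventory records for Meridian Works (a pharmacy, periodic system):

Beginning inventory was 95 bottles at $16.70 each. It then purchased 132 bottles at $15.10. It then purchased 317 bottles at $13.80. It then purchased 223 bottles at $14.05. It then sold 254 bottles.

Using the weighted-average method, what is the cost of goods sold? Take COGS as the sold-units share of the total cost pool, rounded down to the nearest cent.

COGS = $3,671.72

Sale 1, sell 254: 254/767 × $11,087.45 → $3,671.72
Ending inventory (cost pool remaining) = $7,415.73
Check: goods available $11,087.45 = COGS $3,671.72 + ending $7,415.73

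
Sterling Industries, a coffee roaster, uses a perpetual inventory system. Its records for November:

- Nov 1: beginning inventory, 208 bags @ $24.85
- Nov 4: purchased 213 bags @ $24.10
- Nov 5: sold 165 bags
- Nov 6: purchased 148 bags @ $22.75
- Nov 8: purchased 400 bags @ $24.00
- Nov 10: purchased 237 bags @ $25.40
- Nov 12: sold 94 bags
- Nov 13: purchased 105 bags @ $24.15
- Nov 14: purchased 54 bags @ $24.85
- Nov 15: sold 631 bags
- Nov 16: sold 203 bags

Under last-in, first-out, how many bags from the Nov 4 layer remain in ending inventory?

48

Nov 5, 165 sold [LIFO — newest first]: 165 @ $24.10 = $3,976.50
Nov 12, 94 sold [LIFO — newest first]: 94 @ $25.40 = $2,387.60
Nov 15, 631 sold [LIFO — newest first]: 54 @ $24.85 + 105 @ $24.15 + 143 @ $25.40 + 329 @ $24.00 = $15,405.85
Nov 16, 203 sold [LIFO — newest first]: 71 @ $24.00 + 132 @ $22.75 = $4,707.00
Total COGS = $3,976.50 + $2,387.60 + $15,405.85 + $4,707.00 = $26,476.95
Ending inventory: 208 @ $24.85 + 48 @ $24.10 + 16 @ $22.75 = $6,689.60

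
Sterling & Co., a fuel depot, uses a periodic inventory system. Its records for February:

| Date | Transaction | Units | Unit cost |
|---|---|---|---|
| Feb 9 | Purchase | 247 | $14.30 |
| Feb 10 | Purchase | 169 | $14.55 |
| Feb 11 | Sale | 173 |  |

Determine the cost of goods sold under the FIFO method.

COGS = $2,473.90

Feb 11, 173 sold [FIFO — oldest first]: 173 @ $14.30 = $2,473.90
Ending inventory: 74 @ $14.30 + 169 @ $14.55 = $3,517.15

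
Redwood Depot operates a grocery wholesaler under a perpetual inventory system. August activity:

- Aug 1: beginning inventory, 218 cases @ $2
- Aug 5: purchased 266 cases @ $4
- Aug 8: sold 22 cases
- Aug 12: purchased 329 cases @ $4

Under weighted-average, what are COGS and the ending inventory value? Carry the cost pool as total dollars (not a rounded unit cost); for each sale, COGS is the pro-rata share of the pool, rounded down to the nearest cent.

COGS = $68.18; ending inventory = $2,747.82

After Aug 1: 218 on hand, pool $436.00 (≈ $2.0000 each)
After Aug 5: 484 on hand, pool $1,500.00 (≈ $3.0992 each)
Aug 8, sell 22: 22/484 × $1,500.00 → $68.18
After Aug 12: 791 on hand, pool $2,747.82 (≈ $3.4739 each)
Ending inventory (cost pool remaining) = $2,747.82
Check: goods available $2,816.00 = COGS $68.18 + ending $2,747.82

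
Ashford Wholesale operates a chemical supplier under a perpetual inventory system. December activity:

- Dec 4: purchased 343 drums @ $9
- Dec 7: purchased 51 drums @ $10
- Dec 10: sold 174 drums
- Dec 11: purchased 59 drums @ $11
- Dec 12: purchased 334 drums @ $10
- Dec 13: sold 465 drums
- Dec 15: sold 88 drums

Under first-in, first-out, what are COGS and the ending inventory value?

Dec 10, 174 sold [FIFO — oldest first]: 174 @ $9 = $1,566
Dec 13, 465 sold [FIFO — oldest first]: 169 @ $9 + 51 @ $10 + 59 @ $11 + 186 @ $10 = $4,540
Dec 15, 88 sold [FIFO — oldest first]: 88 @ $10 = $880
Total COGS = $1,566 + $4,540 + $880 = $6,986
Ending inventory: 60 @ $10 = $600

COGS = $6,986; ending inventory = $600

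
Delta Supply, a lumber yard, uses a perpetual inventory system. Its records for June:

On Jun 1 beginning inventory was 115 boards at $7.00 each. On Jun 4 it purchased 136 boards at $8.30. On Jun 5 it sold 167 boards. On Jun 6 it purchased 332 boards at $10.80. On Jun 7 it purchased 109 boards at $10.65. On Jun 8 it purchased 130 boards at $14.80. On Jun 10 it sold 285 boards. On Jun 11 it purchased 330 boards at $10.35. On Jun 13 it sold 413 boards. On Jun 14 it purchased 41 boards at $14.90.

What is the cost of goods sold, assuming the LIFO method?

Jun 5, 167 sold [LIFO — newest first]: 136 @ $8.30 + 31 @ $7.00 = $1,345.80
Jun 10, 285 sold [LIFO — newest first]: 130 @ $14.80 + 109 @ $10.65 + 46 @ $10.80 = $3,581.65
Jun 13, 413 sold [LIFO — newest first]: 330 @ $10.35 + 83 @ $10.80 = $4,311.90
Total COGS = $1,345.80 + $3,581.65 + $4,311.90 = $9,239.35
Ending inventory: 84 @ $7.00 + 203 @ $10.80 + 41 @ $14.90 = $3,391.30

COGS = $9,239.35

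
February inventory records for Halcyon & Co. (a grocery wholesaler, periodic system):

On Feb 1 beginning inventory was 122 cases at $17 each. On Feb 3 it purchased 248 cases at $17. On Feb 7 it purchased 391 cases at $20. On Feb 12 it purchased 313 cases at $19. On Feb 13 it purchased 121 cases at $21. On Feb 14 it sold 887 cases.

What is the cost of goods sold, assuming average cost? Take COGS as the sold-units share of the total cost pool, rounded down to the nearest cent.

Feb 14, sell 887: 887/1195 × $22,598.00 → $16,773.57
Ending inventory (cost pool remaining) = $5,824.43
Check: goods available $22,598.00 = COGS $16,773.57 + ending $5,824.43

COGS = $16,773.57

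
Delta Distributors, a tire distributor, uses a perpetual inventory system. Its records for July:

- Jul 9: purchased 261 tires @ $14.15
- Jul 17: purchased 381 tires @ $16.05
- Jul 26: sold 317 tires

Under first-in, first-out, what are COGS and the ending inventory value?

Jul 26, 317 sold [FIFO — oldest first]: 261 @ $14.15 + 56 @ $16.05 = $4,591.95
Ending inventory: 325 @ $16.05 = $5,216.25
Check: goods available $9,808.20 = COGS $4,591.95 + ending $5,216.25

COGS = $4,591.95; ending inventory = $5,216.25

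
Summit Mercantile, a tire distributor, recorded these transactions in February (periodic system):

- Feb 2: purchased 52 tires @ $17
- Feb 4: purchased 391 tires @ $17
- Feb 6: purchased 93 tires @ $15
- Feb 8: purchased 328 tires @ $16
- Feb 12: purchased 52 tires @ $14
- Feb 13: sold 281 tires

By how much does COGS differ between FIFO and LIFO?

$385

FIFO COGS: 52 @ $17 + 229 @ $17 = $4,777
LIFO COGS: 52 @ $14 + 229 @ $16 = $4,392
Difference = |$4,777 − $4,392| = $385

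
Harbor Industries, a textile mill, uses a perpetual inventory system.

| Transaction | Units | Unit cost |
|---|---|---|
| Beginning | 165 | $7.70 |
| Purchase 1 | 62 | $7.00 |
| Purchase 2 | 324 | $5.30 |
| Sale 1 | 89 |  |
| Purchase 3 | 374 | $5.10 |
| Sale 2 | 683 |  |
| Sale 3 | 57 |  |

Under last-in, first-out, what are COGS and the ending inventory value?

Sale 1 (89) [LIFO — newest first]: 89 @ $5.30 = $471.70
Sale 2 (683) [LIFO — newest first]: 374 @ $5.10 + 235 @ $5.30 + 62 @ $7.00 + 12 @ $7.70 = $3,679.30
Sale 3 (57) [LIFO — newest first]: 57 @ $7.70 = $438.90
Total COGS = $471.70 + $3,679.30 + $438.90 = $4,589.90
Ending inventory: 96 @ $7.70 = $739.20
Check: goods available $5,329.10 = COGS $4,589.90 + ending $739.20

COGS = $4,589.90; ending inventory = $739.20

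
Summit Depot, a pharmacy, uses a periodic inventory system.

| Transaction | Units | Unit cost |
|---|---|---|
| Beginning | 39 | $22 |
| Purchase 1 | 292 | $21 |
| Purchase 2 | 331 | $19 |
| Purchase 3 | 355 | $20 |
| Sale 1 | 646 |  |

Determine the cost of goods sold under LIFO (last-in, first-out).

Sale 1 (646) [LIFO — newest first]: 355 @ $20 + 291 @ $19 = $12,629
Ending inventory: 39 @ $22 + 292 @ $21 + 40 @ $19 = $7,750

COGS = $12,629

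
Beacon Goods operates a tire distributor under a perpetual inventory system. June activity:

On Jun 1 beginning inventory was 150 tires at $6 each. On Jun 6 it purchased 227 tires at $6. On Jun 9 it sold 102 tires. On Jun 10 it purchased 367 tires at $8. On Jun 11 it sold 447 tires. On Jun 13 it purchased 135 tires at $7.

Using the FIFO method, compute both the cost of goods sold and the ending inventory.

Jun 9, 102 sold [FIFO — oldest first]: 102 @ $6 = $612
Jun 11, 447 sold [FIFO — oldest first]: 48 @ $6 + 227 @ $6 + 172 @ $8 = $3,026
Total COGS = $612 + $3,026 = $3,638
Ending inventory: 195 @ $8 + 135 @ $7 = $2,505

COGS = $3,638; ending inventory = $2,505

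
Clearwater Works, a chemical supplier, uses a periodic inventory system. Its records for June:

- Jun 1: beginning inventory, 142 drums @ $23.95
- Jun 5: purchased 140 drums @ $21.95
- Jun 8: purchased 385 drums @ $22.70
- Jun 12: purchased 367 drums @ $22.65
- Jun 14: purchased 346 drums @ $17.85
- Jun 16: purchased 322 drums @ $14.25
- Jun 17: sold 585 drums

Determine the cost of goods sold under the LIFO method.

Jun 17, 585 sold [LIFO — newest first]: 322 @ $14.25 + 263 @ $17.85 = $9,283.05
Ending inventory: 142 @ $23.95 + 140 @ $21.95 + 385 @ $22.70 + 367 @ $22.65 + 83 @ $17.85 = $25,007.50

COGS = $9,283.05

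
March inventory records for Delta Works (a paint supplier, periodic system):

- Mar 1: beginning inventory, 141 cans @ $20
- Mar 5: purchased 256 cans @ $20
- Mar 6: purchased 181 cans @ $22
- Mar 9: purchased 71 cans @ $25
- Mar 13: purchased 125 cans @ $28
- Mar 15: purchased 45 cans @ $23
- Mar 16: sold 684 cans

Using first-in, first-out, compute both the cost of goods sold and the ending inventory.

Mar 16, 684 sold [FIFO — oldest first]: 141 @ $20 + 256 @ $20 + 181 @ $22 + 71 @ $25 + 35 @ $28 = $14,677
Ending inventory: 90 @ $28 + 45 @ $23 = $3,555

COGS = $14,677; ending inventory = $3,555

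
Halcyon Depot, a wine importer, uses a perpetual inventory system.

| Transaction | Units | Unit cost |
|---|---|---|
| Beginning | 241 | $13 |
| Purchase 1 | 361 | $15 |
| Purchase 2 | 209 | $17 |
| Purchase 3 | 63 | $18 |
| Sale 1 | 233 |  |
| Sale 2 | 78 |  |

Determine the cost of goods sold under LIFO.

COGS = $5,272

Sale 1 (233) [LIFO — newest first]: 63 @ $18 + 170 @ $17 = $4,024
Sale 2 (78) [LIFO — newest first]: 39 @ $17 + 39 @ $15 = $1,248
Total COGS = $4,024 + $1,248 = $5,272
Ending inventory: 241 @ $13 + 322 @ $15 = $7,963
Check: goods available $13,235 = COGS $5,272 + ending $7,963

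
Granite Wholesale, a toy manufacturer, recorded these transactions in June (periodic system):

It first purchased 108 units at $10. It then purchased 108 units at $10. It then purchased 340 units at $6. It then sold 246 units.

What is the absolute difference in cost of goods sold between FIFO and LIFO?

$864

FIFO COGS: 108 @ $10 + 108 @ $10 + 30 @ $6 = $2,340
LIFO COGS: 246 @ $6 = $1,476
Difference = |$2,340 − $1,476| = $864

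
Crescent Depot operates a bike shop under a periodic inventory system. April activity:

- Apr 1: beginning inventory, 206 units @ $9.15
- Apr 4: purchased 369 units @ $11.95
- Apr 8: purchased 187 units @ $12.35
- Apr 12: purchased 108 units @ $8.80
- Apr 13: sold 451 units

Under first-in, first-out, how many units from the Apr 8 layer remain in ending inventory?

Apr 13, 451 sold [FIFO — oldest first]: 206 @ $9.15 + 245 @ $11.95 = $4,812.65
Ending inventory: 124 @ $11.95 + 187 @ $12.35 + 108 @ $8.80 = $4,741.65
Check: goods available $9,554.30 = COGS $4,812.65 + ending $4,741.65

187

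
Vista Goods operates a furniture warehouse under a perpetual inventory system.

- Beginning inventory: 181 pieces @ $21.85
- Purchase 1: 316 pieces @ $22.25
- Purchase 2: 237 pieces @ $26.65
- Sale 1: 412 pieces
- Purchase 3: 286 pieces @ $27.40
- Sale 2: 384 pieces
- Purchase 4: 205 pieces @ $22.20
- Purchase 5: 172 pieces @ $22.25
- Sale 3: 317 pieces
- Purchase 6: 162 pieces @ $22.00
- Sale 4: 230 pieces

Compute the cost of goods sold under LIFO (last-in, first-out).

Sale 1 (412) [LIFO — newest first]: 237 @ $26.65 + 175 @ $22.25 = $10,209.80
Sale 2 (384) [LIFO — newest first]: 286 @ $27.40 + 98 @ $22.25 = $10,016.90
Sale 3 (317) [LIFO — newest first]: 172 @ $22.25 + 145 @ $22.20 = $7,046.00
Sale 4 (230) [LIFO — newest first]: 162 @ $22.00 + 60 @ $22.20 + 8 @ $22.25 = $5,074.00
Total COGS = $10,209.80 + $10,016.90 + $7,046.00 + $5,074.00 = $32,346.70
Ending inventory: 181 @ $21.85 + 35 @ $22.25 = $4,733.60
Check: goods available $37,080.30 = COGS $32,346.70 + ending $4,733.60

COGS = $32,346.70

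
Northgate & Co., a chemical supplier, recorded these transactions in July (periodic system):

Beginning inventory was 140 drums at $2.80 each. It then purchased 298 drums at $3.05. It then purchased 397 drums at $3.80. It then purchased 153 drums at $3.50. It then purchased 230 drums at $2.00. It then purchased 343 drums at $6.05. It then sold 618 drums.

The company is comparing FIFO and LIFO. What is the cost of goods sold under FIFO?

FIFO COGS: 140 @ $2.80 + 298 @ $3.05 + 180 @ $3.80 = $1,984.90
LIFO COGS: 343 @ $6.05 + 230 @ $2.00 + 45 @ $3.50 = $2,692.65

COGS = $1,984.90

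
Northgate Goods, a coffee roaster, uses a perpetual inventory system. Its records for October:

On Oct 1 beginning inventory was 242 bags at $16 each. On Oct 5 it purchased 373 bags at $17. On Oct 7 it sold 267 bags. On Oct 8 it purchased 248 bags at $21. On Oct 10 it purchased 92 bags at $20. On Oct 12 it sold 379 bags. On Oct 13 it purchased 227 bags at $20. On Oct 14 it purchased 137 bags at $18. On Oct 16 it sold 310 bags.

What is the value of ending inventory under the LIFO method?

Ending inventory = $6,091

Oct 7, 267 sold [LIFO — newest first]: 267 @ $17 = $4,539
Oct 12, 379 sold [LIFO — newest first]: 92 @ $20 + 248 @ $21 + 39 @ $17 = $7,711
Oct 16, 310 sold [LIFO — newest first]: 137 @ $18 + 173 @ $20 = $5,926
Total COGS = $4,539 + $7,711 + $5,926 = $18,176
Ending inventory: 242 @ $16 + 67 @ $17 + 54 @ $20 = $6,091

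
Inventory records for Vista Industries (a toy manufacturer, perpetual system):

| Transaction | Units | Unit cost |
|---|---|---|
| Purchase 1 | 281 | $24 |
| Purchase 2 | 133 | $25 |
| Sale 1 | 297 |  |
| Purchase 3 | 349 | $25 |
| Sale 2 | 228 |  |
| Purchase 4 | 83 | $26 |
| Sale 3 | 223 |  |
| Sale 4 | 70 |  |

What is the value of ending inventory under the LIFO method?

Ending inventory = $672

Sale 1 (297) [LIFO — newest first]: 133 @ $25 + 164 @ $24 = $7,261
Sale 2 (228) [LIFO — newest first]: 228 @ $25 = $5,700
Sale 3 (223) [LIFO — newest first]: 83 @ $26 + 121 @ $25 + 19 @ $24 = $5,639
Sale 4 (70) [LIFO — newest first]: 70 @ $24 = $1,680
Total COGS = $7,261 + $5,700 + $5,639 + $1,680 = $20,280
Ending inventory: 28 @ $24 = $672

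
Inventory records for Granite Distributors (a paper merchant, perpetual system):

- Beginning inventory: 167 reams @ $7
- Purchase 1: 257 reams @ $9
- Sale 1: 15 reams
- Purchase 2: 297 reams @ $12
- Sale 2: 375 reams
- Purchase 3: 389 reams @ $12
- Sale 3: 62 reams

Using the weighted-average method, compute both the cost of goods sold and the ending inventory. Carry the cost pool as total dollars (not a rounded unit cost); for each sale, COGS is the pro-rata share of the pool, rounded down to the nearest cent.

COGS = $4,481.76; ending inventory = $7,232.24

After Beginning: 167 on hand, pool $1,169.00 (≈ $7.0000 each)
After Purchase 1: 424 on hand, pool $3,482.00 (≈ $8.2123 each)
Sale 1, sell 15: 15/424 × $3,482.00 → $123.18
After Purchase 2: 706 on hand, pool $6,922.82 (≈ $9.8057 each)
Sale 2, sell 375: 375/706 × $6,922.82 → $3,677.13
After Purchase 3: 720 on hand, pool $7,913.69 (≈ $10.9912 each)
Sale 3, sell 62: 62/720 × $7,913.69 → $681.45
Total COGS = $123.18 + $3,677.13 + $681.45 = $4,481.76
Ending inventory (cost pool remaining) = $7,232.24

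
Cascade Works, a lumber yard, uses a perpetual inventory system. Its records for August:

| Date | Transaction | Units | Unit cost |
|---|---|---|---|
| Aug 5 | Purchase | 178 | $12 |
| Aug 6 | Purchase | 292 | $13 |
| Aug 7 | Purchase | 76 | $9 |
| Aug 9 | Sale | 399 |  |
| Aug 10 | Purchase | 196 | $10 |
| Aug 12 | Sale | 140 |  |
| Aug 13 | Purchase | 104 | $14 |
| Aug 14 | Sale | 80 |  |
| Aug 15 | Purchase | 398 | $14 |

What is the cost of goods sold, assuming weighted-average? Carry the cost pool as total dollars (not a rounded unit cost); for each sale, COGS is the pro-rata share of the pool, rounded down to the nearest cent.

After Aug 5: 178 on hand, pool $2,136.00 (≈ $12.0000 each)
After Aug 6: 470 on hand, pool $5,932.00 (≈ $12.6213 each)
After Aug 7: 546 on hand, pool $6,616.00 (≈ $12.1172 each)
Aug 9, sell 399: 399/546 × $6,616.00 → $4,834.76
After Aug 10: 343 on hand, pool $3,741.24 (≈ $10.9074 each)
Aug 12, sell 140: 140/343 × $3,741.24 → $1,527.03
After Aug 13: 307 on hand, pool $3,670.21 (≈ $11.9551 each)
Aug 14, sell 80: 80/307 × $3,670.21 → $956.40
After Aug 15: 625 on hand, pool $8,285.81 (≈ $13.2573 each)
Total COGS = $4,834.76 + $1,527.03 + $956.40 = $7,318.19
Ending inventory (cost pool remaining) = $8,285.81

COGS = $7,318.19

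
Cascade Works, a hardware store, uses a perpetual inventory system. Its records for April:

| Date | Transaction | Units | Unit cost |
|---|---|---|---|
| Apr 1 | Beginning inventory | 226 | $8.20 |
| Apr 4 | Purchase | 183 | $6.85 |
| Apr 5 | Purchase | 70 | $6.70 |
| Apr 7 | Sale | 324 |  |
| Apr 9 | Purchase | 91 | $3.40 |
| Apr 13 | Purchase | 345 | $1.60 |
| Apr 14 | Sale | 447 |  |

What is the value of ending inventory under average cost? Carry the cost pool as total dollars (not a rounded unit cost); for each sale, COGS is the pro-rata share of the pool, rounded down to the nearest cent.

After Apr 1: 226 on hand, pool $1,853.20 (≈ $8.2000 each)
After Apr 4: 409 on hand, pool $3,106.75 (≈ $7.5960 each)
After Apr 5: 479 on hand, pool $3,575.75 (≈ $7.4650 each)
Apr 7, sell 324: 324/479 × $3,575.75 → $2,418.67
After Apr 9: 246 on hand, pool $1,466.48 (≈ $5.9613 each)
After Apr 13: 591 on hand, pool $2,018.48 (≈ $3.4154 each)
Apr 14, sell 447: 447/591 × $2,018.48 → $1,526.66
Total COGS = $2,418.67 + $1,526.66 = $3,945.33
Ending inventory (cost pool remaining) = $491.82

Ending inventory = $491.82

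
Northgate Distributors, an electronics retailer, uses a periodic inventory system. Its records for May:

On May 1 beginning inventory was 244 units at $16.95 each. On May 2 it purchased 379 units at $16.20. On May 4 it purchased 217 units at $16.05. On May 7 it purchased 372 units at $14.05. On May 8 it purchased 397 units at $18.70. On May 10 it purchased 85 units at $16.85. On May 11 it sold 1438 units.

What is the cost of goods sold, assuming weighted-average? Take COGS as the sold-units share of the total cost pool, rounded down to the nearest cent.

COGS = $23,633.79

May 11, sell 1438: 1438/1694 × $27,841.20 → $23,633.79
Ending inventory (cost pool remaining) = $4,207.41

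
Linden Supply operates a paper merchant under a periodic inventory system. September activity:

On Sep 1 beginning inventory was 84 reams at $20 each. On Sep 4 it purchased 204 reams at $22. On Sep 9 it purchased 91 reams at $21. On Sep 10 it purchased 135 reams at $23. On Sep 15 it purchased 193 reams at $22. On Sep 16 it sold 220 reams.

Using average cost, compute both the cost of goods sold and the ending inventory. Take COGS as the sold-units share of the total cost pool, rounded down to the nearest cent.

COGS = $4,801.41; ending inventory = $10,628.59

Sep 16, sell 220: 220/707 × $15,430.00 → $4,801.41
Ending inventory (cost pool remaining) = $10,628.59
Check: goods available $15,430.00 = COGS $4,801.41 + ending $10,628.59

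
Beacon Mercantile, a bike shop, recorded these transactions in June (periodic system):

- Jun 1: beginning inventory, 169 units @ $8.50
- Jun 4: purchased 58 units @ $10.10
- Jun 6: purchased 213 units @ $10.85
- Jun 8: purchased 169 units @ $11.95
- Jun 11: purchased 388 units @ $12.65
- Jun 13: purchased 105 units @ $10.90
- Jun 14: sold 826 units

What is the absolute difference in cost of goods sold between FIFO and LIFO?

$753.70

FIFO COGS: 169 @ $8.50 + 58 @ $10.10 + 213 @ $10.85 + 169 @ $11.95 + 217 @ $12.65 = $9,097.95
LIFO COGS: 105 @ $10.90 + 388 @ $12.65 + 169 @ $11.95 + 164 @ $10.85 = $9,851.65
Difference = |$9,097.95 − $9,851.65| = $753.70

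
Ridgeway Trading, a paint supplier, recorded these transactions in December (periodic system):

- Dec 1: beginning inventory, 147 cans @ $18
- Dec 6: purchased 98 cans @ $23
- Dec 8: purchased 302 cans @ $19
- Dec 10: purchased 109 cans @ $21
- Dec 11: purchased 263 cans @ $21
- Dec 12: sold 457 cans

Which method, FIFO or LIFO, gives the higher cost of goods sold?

FIFO COGS: 147 @ $18 + 98 @ $23 + 212 @ $19 = $8,928
LIFO COGS: 263 @ $21 + 109 @ $21 + 85 @ $19 = $9,427

LIFO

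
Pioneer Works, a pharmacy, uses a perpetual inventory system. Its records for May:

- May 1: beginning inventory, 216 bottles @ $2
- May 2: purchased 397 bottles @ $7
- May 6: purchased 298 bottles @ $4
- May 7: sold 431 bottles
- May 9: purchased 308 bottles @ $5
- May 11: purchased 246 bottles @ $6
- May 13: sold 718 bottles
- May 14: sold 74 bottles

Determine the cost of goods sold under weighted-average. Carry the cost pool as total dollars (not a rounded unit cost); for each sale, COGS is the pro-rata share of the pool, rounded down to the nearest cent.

After May 1: 216 on hand, pool $432.00 (≈ $2.0000 each)
After May 2: 613 on hand, pool $3,211.00 (≈ $5.2382 each)
After May 6: 911 on hand, pool $4,403.00 (≈ $4.8332 each)
May 7, sell 431: 431/911 × $4,403.00 → $2,083.08
After May 9: 788 on hand, pool $3,859.92 (≈ $4.8984 each)
After May 11: 1034 on hand, pool $5,335.92 (≈ $5.1605 each)
May 13, sell 718: 718/1034 × $5,335.92 → $3,705.21
May 14, sell 74: 74/316 × $1,630.71 → $381.87
Total COGS = $2,083.08 + $3,705.21 + $381.87 = $6,170.16
Ending inventory (cost pool remaining) = $1,248.84
Check: goods available $7,419.00 = COGS $6,170.16 + ending $1,248.84

COGS = $6,170.16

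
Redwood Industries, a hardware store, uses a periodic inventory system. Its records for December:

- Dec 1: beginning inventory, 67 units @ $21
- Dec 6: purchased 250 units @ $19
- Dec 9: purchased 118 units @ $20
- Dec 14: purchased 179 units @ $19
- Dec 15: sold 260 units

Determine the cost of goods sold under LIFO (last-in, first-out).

COGS = $5,021

Dec 15, 260 sold [LIFO — newest first]: 179 @ $19 + 81 @ $20 = $5,021
Ending inventory: 67 @ $21 + 250 @ $19 + 37 @ $20 = $6,897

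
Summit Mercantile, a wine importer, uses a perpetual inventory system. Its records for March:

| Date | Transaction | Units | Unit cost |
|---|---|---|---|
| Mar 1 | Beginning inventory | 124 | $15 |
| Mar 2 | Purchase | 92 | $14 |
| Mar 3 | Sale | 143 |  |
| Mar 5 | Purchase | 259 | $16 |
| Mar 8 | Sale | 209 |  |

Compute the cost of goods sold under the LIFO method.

COGS = $5,397

Mar 3, 143 sold [LIFO — newest first]: 92 @ $14 + 51 @ $15 = $2,053
Mar 8, 209 sold [LIFO — newest first]: 209 @ $16 = $3,344
Total COGS = $2,053 + $3,344 = $5,397
Ending inventory: 73 @ $15 + 50 @ $16 = $1,895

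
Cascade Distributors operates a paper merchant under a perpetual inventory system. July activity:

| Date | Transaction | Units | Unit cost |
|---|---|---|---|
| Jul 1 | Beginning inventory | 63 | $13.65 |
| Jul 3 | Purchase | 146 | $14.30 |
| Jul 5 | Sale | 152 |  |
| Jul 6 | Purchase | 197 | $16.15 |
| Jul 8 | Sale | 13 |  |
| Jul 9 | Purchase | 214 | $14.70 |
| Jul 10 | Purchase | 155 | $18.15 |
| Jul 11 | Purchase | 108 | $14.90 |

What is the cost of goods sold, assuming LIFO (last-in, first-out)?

COGS = $2,379.65

Jul 5, 152 sold [LIFO — newest first]: 146 @ $14.30 + 6 @ $13.65 = $2,169.70
Jul 8, 13 sold [LIFO — newest first]: 13 @ $16.15 = $209.95
Total COGS = $2,169.70 + $209.95 = $2,379.65
Ending inventory: 57 @ $13.65 + 184 @ $16.15 + 214 @ $14.70 + 155 @ $18.15 + 108 @ $14.90 = $11,317.90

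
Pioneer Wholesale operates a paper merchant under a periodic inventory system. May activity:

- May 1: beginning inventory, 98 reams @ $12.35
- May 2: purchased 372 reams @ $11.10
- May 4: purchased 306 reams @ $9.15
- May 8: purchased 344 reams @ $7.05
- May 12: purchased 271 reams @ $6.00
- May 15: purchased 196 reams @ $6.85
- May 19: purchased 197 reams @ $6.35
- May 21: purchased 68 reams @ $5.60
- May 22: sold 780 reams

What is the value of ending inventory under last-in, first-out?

Ending inventory = $10,226.20

May 22, 780 sold [LIFO — newest first]: 68 @ $5.60 + 197 @ $6.35 + 196 @ $6.85 + 271 @ $6.00 + 48 @ $7.05 = $4,938.75
Ending inventory: 98 @ $12.35 + 372 @ $11.10 + 306 @ $9.15 + 296 @ $7.05 = $10,226.20
Check: goods available $15,164.95 = COGS $4,938.75 + ending $10,226.20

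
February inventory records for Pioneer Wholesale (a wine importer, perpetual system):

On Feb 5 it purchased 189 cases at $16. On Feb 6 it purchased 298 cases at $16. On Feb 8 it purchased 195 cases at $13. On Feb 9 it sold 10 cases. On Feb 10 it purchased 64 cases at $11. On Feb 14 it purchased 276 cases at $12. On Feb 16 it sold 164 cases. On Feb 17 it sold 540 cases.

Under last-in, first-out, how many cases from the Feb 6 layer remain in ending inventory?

Feb 9, 10 sold [LIFO — newest first]: 10 @ $13 = $130
Feb 16, 164 sold [LIFO — newest first]: 164 @ $12 = $1,968
Feb 17, 540 sold [LIFO — newest first]: 112 @ $12 + 64 @ $11 + 185 @ $13 + 179 @ $16 = $7,317
Total COGS = $130 + $1,968 + $7,317 = $9,415
Ending inventory: 189 @ $16 + 119 @ $16 = $4,928

119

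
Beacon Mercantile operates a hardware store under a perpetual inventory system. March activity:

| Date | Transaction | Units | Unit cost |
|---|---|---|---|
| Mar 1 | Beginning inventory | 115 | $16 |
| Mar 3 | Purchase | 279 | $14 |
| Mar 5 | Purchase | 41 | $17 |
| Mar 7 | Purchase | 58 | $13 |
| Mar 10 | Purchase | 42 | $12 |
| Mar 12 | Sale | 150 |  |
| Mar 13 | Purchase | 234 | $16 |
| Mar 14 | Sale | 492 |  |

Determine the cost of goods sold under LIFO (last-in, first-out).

COGS = $9,437

Mar 12, 150 sold [LIFO — newest first]: 42 @ $12 + 58 @ $13 + 41 @ $17 + 9 @ $14 = $2,081
Mar 14, 492 sold [LIFO — newest first]: 234 @ $16 + 258 @ $14 = $7,356
Total COGS = $2,081 + $7,356 = $9,437
Ending inventory: 115 @ $16 + 12 @ $14 = $2,008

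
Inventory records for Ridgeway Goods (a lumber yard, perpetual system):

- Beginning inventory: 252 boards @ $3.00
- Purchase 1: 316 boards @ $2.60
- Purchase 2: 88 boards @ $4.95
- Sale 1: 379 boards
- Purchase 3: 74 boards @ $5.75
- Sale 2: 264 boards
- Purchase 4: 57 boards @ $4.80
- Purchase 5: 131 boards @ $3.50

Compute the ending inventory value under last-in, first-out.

Ending inventory = $993.10

Sale 1 (379) [LIFO — newest first]: 88 @ $4.95 + 291 @ $2.60 = $1,192.20
Sale 2 (264) [LIFO — newest first]: 74 @ $5.75 + 25 @ $2.60 + 165 @ $3.00 = $985.50
Total COGS = $1,192.20 + $985.50 = $2,177.70
Ending inventory: 87 @ $3.00 + 57 @ $4.80 + 131 @ $3.50 = $993.10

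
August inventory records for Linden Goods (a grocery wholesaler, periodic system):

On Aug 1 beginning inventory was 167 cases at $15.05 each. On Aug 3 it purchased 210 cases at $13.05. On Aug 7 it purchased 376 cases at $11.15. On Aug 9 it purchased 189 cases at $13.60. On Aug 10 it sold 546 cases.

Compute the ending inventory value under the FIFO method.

Ending inventory = $4,878.45

Aug 10, 546 sold [FIFO — oldest first]: 167 @ $15.05 + 210 @ $13.05 + 169 @ $11.15 = $7,138.20
Ending inventory: 207 @ $11.15 + 189 @ $13.60 = $4,878.45
Check: goods available $12,016.65 = COGS $7,138.20 + ending $4,878.45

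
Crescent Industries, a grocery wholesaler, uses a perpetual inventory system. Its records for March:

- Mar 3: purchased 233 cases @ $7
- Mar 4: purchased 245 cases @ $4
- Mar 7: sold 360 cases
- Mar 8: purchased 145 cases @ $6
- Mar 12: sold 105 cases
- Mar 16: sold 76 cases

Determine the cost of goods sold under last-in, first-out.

Mar 7, 360 sold [LIFO — newest first]: 245 @ $4 + 115 @ $7 = $1,785
Mar 12, 105 sold [LIFO — newest first]: 105 @ $6 = $630
Mar 16, 76 sold [LIFO — newest first]: 40 @ $6 + 36 @ $7 = $492
Total COGS = $1,785 + $630 + $492 = $2,907
Ending inventory: 82 @ $7 = $574
Check: goods available $3,481 = COGS $2,907 + ending $574

COGS = $2,907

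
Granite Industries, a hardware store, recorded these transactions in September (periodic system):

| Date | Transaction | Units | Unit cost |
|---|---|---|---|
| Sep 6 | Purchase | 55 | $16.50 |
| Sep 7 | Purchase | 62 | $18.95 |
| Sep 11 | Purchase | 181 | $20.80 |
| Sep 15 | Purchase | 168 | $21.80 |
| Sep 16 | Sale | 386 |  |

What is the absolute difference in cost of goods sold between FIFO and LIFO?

$362.75

FIFO COGS: 55 @ $16.50 + 62 @ $18.95 + 181 @ $20.80 + 88 @ $21.80 = $7,765.60
LIFO COGS: 168 @ $21.80 + 181 @ $20.80 + 37 @ $18.95 = $8,128.35
Difference = |$7,765.60 − $8,128.35| = $362.75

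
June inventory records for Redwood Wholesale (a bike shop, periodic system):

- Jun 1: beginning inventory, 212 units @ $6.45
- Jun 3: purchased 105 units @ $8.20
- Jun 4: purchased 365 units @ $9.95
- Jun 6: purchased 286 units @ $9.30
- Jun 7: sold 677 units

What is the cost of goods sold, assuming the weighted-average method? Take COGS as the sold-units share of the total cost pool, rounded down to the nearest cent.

Jun 7, sell 677: 677/968 × $8,519.95 → $5,958.68
Ending inventory (cost pool remaining) = $2,561.27

COGS = $5,958.68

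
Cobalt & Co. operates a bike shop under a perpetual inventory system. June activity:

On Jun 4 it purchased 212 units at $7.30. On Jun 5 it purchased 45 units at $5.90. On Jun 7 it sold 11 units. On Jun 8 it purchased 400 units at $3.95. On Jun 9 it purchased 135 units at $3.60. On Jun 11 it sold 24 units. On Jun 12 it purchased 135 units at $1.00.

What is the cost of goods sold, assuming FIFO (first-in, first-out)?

Jun 7, 11 sold [FIFO — oldest first]: 11 @ $7.30 = $80.30
Jun 11, 24 sold [FIFO — oldest first]: 24 @ $7.30 = $175.20
Total COGS = $80.30 + $175.20 = $255.50
Ending inventory: 177 @ $7.30 + 45 @ $5.90 + 400 @ $3.95 + 135 @ $3.60 + 135 @ $1.00 = $3,758.60

COGS = $255.50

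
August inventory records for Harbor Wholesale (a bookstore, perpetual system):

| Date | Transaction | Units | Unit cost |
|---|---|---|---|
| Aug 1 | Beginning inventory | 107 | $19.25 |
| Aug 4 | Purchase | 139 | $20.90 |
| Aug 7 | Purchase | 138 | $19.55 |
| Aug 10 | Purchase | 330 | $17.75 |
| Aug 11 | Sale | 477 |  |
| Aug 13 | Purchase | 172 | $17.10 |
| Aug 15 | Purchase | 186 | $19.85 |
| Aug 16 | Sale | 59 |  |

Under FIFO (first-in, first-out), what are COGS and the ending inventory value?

Aug 11, 477 sold [FIFO — oldest first]: 107 @ $19.25 + 139 @ $20.90 + 138 @ $19.55 + 93 @ $17.75 = $9,313.50
Aug 16, 59 sold [FIFO — oldest first]: 59 @ $17.75 = $1,047.25
Total COGS = $9,313.50 + $1,047.25 = $10,360.75
Ending inventory: 178 @ $17.75 + 172 @ $17.10 + 186 @ $19.85 = $9,792.80
Check: goods available $20,153.55 = COGS $10,360.75 + ending $9,792.80

COGS = $10,360.75; ending inventory = $9,792.80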